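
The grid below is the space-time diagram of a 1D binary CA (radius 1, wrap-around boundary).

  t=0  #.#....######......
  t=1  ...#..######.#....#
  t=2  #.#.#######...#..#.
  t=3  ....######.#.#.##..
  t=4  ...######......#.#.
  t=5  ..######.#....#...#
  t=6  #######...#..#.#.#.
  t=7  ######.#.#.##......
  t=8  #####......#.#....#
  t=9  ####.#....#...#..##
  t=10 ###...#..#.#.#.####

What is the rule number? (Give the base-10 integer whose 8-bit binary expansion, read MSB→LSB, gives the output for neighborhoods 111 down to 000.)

  ###|#  b7=1 t=0,i=8
  ##.|.  b6=0 t=0,i=12
  #.#|.  b5=0 t=0,i=1
  #..|#  b4=1 t=0,i=3
  .##|#  b3=1 t=0,i=7
  .#.|.  b2=0 t=0,i=0
  ..#|#  b1=1 t=0,i=6
  ...|.  b0=0 t=0,i=4
  bits 10011010 = 154

154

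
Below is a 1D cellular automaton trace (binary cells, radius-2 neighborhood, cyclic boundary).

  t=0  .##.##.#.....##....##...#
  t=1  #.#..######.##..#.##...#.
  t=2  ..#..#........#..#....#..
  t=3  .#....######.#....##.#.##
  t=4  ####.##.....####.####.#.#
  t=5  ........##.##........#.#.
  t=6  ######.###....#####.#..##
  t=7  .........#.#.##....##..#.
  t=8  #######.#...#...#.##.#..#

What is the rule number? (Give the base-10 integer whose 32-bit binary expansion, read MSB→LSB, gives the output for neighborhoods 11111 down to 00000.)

370223565

  #####|.  b31=0 t=1,i=7
  ####.|.  b30=0 t=1,i=9
  ###.#|.  b29=0 t=1,i=10
  ###..|#  b28=1 t=6,i=9
  ##.##|.  b27=0 t=0,i=3
  ##.#.|#  b26=1 t=0,i=6
  ##..#|#  b25=1 t=1,i=14
  ##...|.  b24=0 t=0,i=15
  #.###|.  b23=0 t=4,i=17
  #.##.|.  b22=0 t=0,i=1
  #.#.#|.  b21=0 t=1,i=0
  #.#..|#  b20=1 t=0,i=7
  #..##|.  b19=0 t=1,i=4
  #..#.|.  b18=0 t=1,i=15
  #...#|.  b17=0 t=0,i=22
  #....|#  b16=1 t=0,i=9
  .####|.  b15=0 t=1,i=6
  .###.|.  b14=0 t=6,i=8
  .##.#|#  b13=1 t=0,i=2
  .##..|.  b12=0 t=0,i=14
  .#.##|#  b11=1 t=0,i=0
  .#.#.|.  b10=0 t=1,i=1
  .#..#|.  b9=0 t=1,i=3
  .#...|#  b8=1 t=0,i=8
  ..###|#  b7=1 t=1,i=5
  ..##.|#  b6=1 t=0,i=13
  ..#.#|.  b5=0 t=0,i=24
  ..#..|.  b4=0 t=2,i=2
  ...##|#  b3=1 t=0,i=12
  ...#.|#  b2=1 t=0,i=23
  ....#|.  b1=0 t=0,i=11
  .....|#  b0=1 t=0,i=10
  bits 00010110000100010010100111001101 = 370223565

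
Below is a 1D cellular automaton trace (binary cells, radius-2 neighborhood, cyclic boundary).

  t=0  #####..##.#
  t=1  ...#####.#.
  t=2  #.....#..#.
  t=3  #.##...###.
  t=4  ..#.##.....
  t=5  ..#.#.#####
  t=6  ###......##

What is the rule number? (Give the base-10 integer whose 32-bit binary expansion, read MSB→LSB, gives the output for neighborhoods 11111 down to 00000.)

1532953185

  [31] ##### => .  t=0,i=1
  [30] ####. => #  t=0,i=3
  [29] ###.# => .  t=1,i=7
  [28] ###.. => #  t=0,i=4
  [27] ##.## => #  t=0,i=9
  [26] ##.#. => .  t=1,i=8
  [25] ##..# => #  t=0,i=5
  [24] ##... => #  t=3,i=4
  [23] #.### => .  t=0,i=10
  [22] #.##. => #  t=3,i=2
  [21] #.#.# => .  t=3,i=0
  [20] #.#.. => #  t=1,i=9
  [19] #..## => #  t=0,i=6
  [18] #..#. => #  t=2,i=8
  [17] #...# => #  t=3,i=5
  [16] #.... => #  t=1,i=0
  [15] .#### => .  t=0,i=0
  [14] .###. => .  t=3,i=8
  [13] .##.# => .  t=0,i=8
  [12] .##.. => .  t=3,i=3
  [11] .#.## => .  t=3,i=1
  [10] .#.#. => .  t=2,i=10
  [9] .#..# => #  t=2,i=7
  [8] .#... => .  t=1,i=10
  [7] ..### => .  t=1,i=3
  [6] ..##. => #  t=0,i=7
  [5] ..#.# => #  t=2,i=9
  [4] ..#.. => .  t=2,i=6
  [3] ...## => .  t=1,i=2
  [2] ...#. => .  t=2,i=5
  [1] ....# => .  t=1,i=1
  [0] ..... => #  t=2,i=3
  bits 01011011010111110000001001100001 = 1532953185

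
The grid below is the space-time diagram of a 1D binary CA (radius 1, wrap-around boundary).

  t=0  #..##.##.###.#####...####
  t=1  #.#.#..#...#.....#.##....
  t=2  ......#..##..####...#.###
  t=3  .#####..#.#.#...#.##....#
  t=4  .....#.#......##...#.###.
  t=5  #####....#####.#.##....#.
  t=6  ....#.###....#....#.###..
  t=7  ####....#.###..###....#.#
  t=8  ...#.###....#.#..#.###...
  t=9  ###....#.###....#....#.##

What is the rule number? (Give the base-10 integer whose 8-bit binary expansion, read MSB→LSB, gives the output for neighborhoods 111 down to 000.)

67

  nb ###: next=.  (t=0,i=10, bit7=0)
  nb ##.: next=#  (t=0,i=0, bit6=1)
  nb #.#: next=.  (t=0,i=5, bit5=0)
  nb #..: next=.  (t=0,i=1, bit4=0)
  nb .##: next=.  (t=0,i=3, bit3=0)
  nb .#.: next=.  (t=1,i=0, bit2=0)
  nb ..#: next=#  (t=0,i=2, bit1=1)
  nb ...: next=#  (t=0,i=19, bit0=1)
  bits 01000011 = 67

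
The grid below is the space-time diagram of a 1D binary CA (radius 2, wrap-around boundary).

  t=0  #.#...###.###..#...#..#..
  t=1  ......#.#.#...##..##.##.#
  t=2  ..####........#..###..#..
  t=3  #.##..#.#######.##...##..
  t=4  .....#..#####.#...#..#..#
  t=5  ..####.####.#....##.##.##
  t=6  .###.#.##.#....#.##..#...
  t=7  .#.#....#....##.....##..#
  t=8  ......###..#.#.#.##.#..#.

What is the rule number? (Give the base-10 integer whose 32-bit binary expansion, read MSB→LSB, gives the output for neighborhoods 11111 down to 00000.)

  nb #####: next=#  (t=3,i=10, bit31=1)
  nb ####.: next=.  (t=2,i=4, bit30=0)
  nb ###.#: next=#  (t=0,i=8, bit29=1)
  nb ###..: next=.  (t=0,i=12, bit28=0)
  nb ##.##: next=.  (t=0,i=9, bit27=0)
  nb ##.#.: next=.  (t=1,i=23, bit26=0)
  nb ##..#: next=.  (t=0,i=13, bit25=0)
  nb ##...: next=#  (t=2,i=6, bit24=1)
  nb #.###: next=#  (t=0,i=10, bit23=1)
  nb #.##.: next=.  (t=1,i=21, bit22=0)
  nb #.#.#: next=.  (t=1,i=8, bit21=0)
  nb #.#..: next=.  (t=0,i=2, bit20=0)
  nb #..##: next=#  (t=1,i=17, bit19=1)
  nb #..#.: next=#  (t=0,i=14, bit18=1)
  nb #...#: next=.  (t=0,i=4, bit17=0)
  nb #....: next=.  (t=1,i=1, bit16=0)
  nb .####: next=#  (t=2,i=3, bit15=1)
  nb .###.: next=.  (t=0,i=7, bit14=0)
  nb .##.#: next=#  (t=1,i=19, bit13=1)
  nb .##..: next=.  (t=1,i=15, bit12=0)
  nb .#.##: next=.  (t=3,i=1, bit11=0)
  nb .#.#.: next=.  (t=0,i=1, bit10=0)
  nb .#..#: next=.  (t=0,i=20, bit9=0)
  nb .#...: next=.  (t=0,i=3, bit8=0)
  nb ..###: next=#  (t=0,i=6, bit7=1)
  nb ..##.: next=#  (t=1,i=14, bit6=1)
  nb ..#.#: next=.  (t=0,i=0, bit5=0)
  nb ..#..: next=#  (t=0,i=15, bit4=1)
  nb ...##: next=.  (t=0,i=5, bit3=0)
  nb ...#.: next=#  (t=0,i=18, bit2=1)
  nb ....#: next=#  (t=1,i=4, bit1=1)
  nb .....: next=#  (t=1,i=2, bit0=1)
  bits 10100001100011001010000011010111 = 2710347991

2710347991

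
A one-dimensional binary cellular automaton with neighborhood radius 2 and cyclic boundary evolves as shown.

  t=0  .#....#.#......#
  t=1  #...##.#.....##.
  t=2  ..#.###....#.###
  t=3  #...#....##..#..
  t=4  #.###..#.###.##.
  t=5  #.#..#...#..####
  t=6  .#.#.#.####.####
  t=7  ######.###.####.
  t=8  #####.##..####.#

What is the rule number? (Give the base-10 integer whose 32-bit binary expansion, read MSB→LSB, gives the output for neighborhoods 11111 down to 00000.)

  #####|#  b31=1 t=5,i=14
  ####.|#  b30=1 t=5,i=15
  ###.#|.  b29=0 t=4,i=11
  ###..|.  b28=0 t=2,i=6
  ##.##|#  b27=1 t=4,i=12
  ##.#.|#  b26=1 t=1,i=6
  ##..#|#  b25=1 t=2,i=0
  ##...|.  b24=0 t=2,i=7
  #.###|#  b23=1 t=2,i=4
  #.##.|#  b22=1 t=4,i=13
  #.#.#|#  b21=1 t=4,i=0
  #.#..|.  b20=0 t=0,i=1
  #..##|.  b19=0 t=5,i=11
  #..#.|.  b18=0 t=2,i=1
  #...#|#  b17=1 t=1,i=2
  #....|.  b16=0 t=0,i=3
  .####|#  b15=1 t=5,i=13
  .###.|.  b14=0 t=2,i=5
  .##.#|#  b13=1 t=1,i=5
  .##..|#  b12=1 t=3,i=10
  .#.##|.  b11=0 t=2,i=3
  .#.#.|#  b10=1 t=0,i=0
  .#..#|#  b9=1 t=3,i=14
  .#...|.  b8=0 t=0,i=2
  ..###|#  b7=1 t=5,i=12
  ..##.|#  b6=1 t=1,i=4
  ..#.#|.  b5=0 t=0,i=6
  ..#..|#  b4=1 t=3,i=0
  ...##|.  b3=0 t=1,i=3
  ...#.|#  b2=1 t=0,i=5
  ....#|#  b1=1 t=0,i=4
  .....|.  b0=0 t=0,i=11
  bits 11001110111000101011011011010110 = 3470964438

3470964438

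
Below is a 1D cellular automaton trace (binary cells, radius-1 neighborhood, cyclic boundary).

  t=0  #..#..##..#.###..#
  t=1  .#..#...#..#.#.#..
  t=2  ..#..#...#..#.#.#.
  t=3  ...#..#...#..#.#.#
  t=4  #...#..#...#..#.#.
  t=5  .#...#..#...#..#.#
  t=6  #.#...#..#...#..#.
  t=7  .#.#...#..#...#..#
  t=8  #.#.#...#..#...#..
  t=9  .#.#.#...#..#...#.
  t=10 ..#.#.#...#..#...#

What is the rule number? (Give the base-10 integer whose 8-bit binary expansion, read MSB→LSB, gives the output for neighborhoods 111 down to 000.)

176

  ###|#  b7=1 t=0,i=13
  ##.|.  b6=0 t=0,i=0
  #.#|#  b5=1 t=0,i=11
  #..|#  b4=1 t=0,i=1
  .##|.  b3=0 t=0,i=6
  .#.|.  b2=0 t=0,i=3
  ..#|.  b1=0 t=0,i=2
  ...|.  b0=0 t=1,i=6
  bits 10110000 = 176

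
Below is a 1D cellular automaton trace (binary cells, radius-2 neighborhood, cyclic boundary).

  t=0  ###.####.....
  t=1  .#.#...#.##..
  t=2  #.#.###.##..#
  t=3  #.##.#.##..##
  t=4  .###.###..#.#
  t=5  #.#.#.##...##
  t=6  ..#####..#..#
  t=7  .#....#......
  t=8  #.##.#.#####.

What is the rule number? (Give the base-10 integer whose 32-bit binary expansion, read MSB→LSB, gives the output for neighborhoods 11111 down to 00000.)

  #####|.  b31=0 t=6,i=4
  ####.|.  b30=0 t=0,i=6
  ###.#|.  b29=0 t=0,i=2
  ###..|#  b28=1 t=0,i=7
  ##.##|#  b27=1 t=0,i=3
  ##.#.|.  b26=0 t=2,i=1
  ##..#|.  b25=0 t=2,i=10
  ##...|.  b24=0 t=0,i=8
  #.###|.  b23=0 t=0,i=4
  #.##.|#  b22=1 t=1,i=9
  #.#.#|#  b21=1 t=2,i=2
  #.#..|.  b20=0 t=1,i=3
  #..##|#  b19=1 t=2,i=11
  #..#.|.  b18=0 t=4,i=9
  #...#|#  b17=1 t=1,i=5
  #....|#  b16=1 t=0,i=9
  .####|.  b15=0 t=0,i=5
  .###.|#  b14=1 t=0,i=1
  .##.#|#  b13=1 t=2,i=0
  .##..|.  b12=0 t=1,i=10
  .#.##|#  b11=1 t=1,i=8
  .#.#.|#  b10=1 t=1,i=2
  .#..#|.  b9=0 t=6,i=0
  .#...|#  b8=1 t=1,i=4
  ..###|.  b7=0 t=0,i=0
  ..##.|#  b6=1 t=2,i=12
  ..#.#|.  b5=0 t=1,i=1
  ..#..|.  b4=0 t=6,i=9
  ...##|.  b3=0 t=0,i=12
  ...#.|#  b2=1 t=1,i=0
  ....#|.  b1=0 t=0,i=11
  .....|#  b0=1 t=0,i=10
  bits 00011000011010110110110101000101 = 409693509

409693509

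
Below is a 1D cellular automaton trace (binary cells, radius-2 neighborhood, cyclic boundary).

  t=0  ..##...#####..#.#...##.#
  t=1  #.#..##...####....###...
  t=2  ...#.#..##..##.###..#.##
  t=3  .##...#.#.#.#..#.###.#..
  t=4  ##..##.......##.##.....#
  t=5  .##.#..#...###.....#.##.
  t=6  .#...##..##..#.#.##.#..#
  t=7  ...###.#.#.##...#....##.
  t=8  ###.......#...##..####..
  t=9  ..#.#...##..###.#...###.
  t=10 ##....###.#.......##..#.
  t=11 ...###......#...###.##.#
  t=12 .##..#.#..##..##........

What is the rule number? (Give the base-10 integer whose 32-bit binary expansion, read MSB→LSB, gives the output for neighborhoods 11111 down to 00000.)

  ##### -> .   bit 31 = 0  t=0,i=9
  ####. -> #   bit 30 = 1  t=0,i=10
  ###.# -> .   bit 29 = 0  t=3,i=19
  ###.. -> #   bit 28 = 1  t=0,i=11
  ##.## -> .   bit 27 = 0  t=2,i=14
  ##.#. -> .   bit 26 = 0  t=0,i=22
  ##..# -> #   bit 25 = 1  t=0,i=12
  ##... -> .   bit 24 = 0  t=0,i=4
  #.### -> #   bit 23 = 1  t=2,i=15
  #.##. -> .   bit 22 = 0  t=2,i=22
  #.#.# -> .   bit 21 = 0  t=3,i=8
  #.#.. -> .   bit 20 = 0  t=0,i=16
  #..## -> .   bit 19 = 0  t=0,i=1
  #..#. -> #   bit 18 = 1  t=0,i=13
  #...# -> #   bit 17 = 1  t=0,i=5
  #.... -> #   bit 16 = 1  t=1,i=15
  .#### -> .   bit 15 = 0  t=0,i=8
  .###. -> .   bit 14 = 0  t=1,i=19
  .##.# -> .   bit 13 = 0  t=0,i=21
  .##.. -> .   bit 12 = 0  t=0,i=3
  .#.## -> #   bit 11 = 1  t=2,i=21
  .#.#. -> .   bit 10 = 0  t=0,i=15
  .#..# -> #   bit 9 = 1  t=0,i=0
  .#... -> .   bit 8 = 0  t=0,i=17
  ..### -> .   bit 7 = 0  t=0,i=7
  ..##. -> #   bit 6 = 1  t=0,i=2
  ..#.# -> .   bit 5 = 0  t=0,i=14
  ..#.. -> .   bit 4 = 0  t=5,i=7
  ...## -> #   bit 3 = 1  t=0,i=6
  ...#. -> #   bit 2 = 1  t=1,i=23
  ....# -> #   bit 1 = 1  t=1,i=16
  ..... -> .   bit 0 = 0  t=4,i=8
  bits 01010010100001110000101001001110 = 1384581710

1384581710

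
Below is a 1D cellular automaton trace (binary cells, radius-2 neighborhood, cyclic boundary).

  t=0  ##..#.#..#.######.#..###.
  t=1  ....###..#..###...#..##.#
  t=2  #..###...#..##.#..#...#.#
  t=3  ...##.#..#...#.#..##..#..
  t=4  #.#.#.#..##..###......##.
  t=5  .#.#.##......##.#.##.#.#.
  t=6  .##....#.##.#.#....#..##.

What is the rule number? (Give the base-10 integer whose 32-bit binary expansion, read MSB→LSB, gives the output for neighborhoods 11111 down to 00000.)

2299585977

  [31] ##### => #  t=0,i=13
  [30] ####. => .  t=0,i=15
  [29] ###.# => .  t=0,i=16
  [28] ###.. => .  t=1,i=6
  [27] ##.## => #  t=0,i=24
  [26] ##.#. => .  t=0,i=17
  [25] ##..# => .  t=0,i=2
  [24] ##... => #  t=1,i=15
  [23] #.### => .  t=0,i=11
  [22] #.##. => .  t=0,i=0
  [21] #.#.# => .  t=4,i=0
  [20] #.#.. => #  t=0,i=6
  [19] #..## => .  t=0,i=20
  [18] #..#. => .  t=0,i=3
  [17] #...# => .  t=1,i=16
  [16] #.... => .  t=1,i=1
  [15] .#### => #  t=0,i=12
  [14] .###. => #  t=0,i=22
  [13] .##.# => #  t=1,i=22
  [12] .##.. => .  t=0,i=1
  [11] .#.## => .  t=0,i=10
  [10] .#.#. => #  t=0,i=5
  [9] .#..# => .  t=0,i=7
  [8] .#... => #  t=1,i=0
  [7] ..### => #  t=0,i=21
  [6] ..##. => .  t=1,i=21
  [5] ..#.# => #  t=0,i=4
  [4] ..#.. => #  t=1,i=9
  [3] ...## => #  t=1,i=3
  [2] ...#. => .  t=1,i=17
  [1] ....# => .  t=1,i=2
  [0] ..... => #  t=3,i=0
  bits 10001001000100001110010110111001 = 2299585977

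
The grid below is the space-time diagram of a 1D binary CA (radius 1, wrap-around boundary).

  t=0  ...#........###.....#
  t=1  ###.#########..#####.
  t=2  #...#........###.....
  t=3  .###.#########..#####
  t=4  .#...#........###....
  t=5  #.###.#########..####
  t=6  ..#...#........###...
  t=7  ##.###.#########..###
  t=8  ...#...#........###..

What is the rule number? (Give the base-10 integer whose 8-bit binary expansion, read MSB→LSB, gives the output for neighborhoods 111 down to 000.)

  ###|.  b7=0 t=0,i=13
  ##.|.  b6=0 t=0,i=14
  #.#|.  b5=0 t=1,i=3
  #..|#  b4=1 t=0,i=0
  .##|#  b3=1 t=0,i=12
  .#.|.  b2=0 t=0,i=3
  ..#|#  b1=1 t=0,i=2
  ...|#  b0=1 t=0,i=1
  bits 00011011 = 27

27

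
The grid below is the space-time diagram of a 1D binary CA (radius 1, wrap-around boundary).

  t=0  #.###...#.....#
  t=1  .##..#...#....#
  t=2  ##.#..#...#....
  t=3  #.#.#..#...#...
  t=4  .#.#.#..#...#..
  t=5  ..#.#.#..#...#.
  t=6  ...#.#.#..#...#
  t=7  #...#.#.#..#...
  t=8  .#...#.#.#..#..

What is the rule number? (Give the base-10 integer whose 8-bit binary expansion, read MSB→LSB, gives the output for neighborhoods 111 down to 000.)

  ### -> .   bit 7 = 0  t=0,i=3
  ##. -> .   bit 6 = 0  t=0,i=0
  #.# -> #   bit 5 = 1  t=0,i=1
  #.. -> #   bit 4 = 1  t=0,i=5
  .## -> #   bit 3 = 1  t=0,i=2
  .#. -> .   bit 2 = 0  t=0,i=8
  ..# -> .   bit 1 = 0  t=0,i=7
  ... -> .   bit 0 = 0  t=0,i=6
  bits 00111000 = 56

56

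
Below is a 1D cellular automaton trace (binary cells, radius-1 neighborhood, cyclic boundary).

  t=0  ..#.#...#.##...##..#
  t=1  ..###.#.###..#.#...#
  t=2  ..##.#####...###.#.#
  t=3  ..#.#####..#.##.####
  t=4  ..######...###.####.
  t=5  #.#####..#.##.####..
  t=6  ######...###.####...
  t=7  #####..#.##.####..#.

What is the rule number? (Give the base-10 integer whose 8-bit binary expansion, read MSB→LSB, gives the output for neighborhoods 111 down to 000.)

173

  ### -> #   bit 7 = 1  t=1,i=3
  ##. -> .   bit 6 = 0  t=0,i=11
  #.# -> #   bit 5 = 1  t=0,i=3
  #.. -> .   bit 4 = 0  t=0,i=0
  .## -> #   bit 3 = 1  t=0,i=10
  .#. -> #   bit 2 = 1  t=0,i=2
  ..# -> .   bit 1 = 0  t=0,i=1
  ... -> #   bit 0 = 1  t=0,i=6
  bits 10101101 = 173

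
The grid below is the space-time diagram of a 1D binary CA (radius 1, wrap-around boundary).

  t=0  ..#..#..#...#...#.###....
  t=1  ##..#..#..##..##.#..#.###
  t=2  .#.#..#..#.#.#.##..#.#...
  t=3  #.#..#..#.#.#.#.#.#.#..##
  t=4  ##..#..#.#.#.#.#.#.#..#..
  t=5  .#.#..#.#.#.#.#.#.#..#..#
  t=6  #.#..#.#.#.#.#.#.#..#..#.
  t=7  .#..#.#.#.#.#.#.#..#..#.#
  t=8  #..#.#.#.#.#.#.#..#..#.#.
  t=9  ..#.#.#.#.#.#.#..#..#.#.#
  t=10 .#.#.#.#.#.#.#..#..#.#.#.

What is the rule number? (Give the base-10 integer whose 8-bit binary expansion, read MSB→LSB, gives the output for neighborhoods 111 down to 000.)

99

  [7] ### => .  t=0,i=19
  [6] ##. => #  t=0,i=20
  [5] #.# => #  t=0,i=17
  [4] #.. => .  t=0,i=3
  [3] .## => .  t=0,i=18
  [2] .#. => .  t=0,i=2
  [1] ..# => #  t=0,i=1
  [0] ... => #  t=0,i=0
  bits 01100011 = 99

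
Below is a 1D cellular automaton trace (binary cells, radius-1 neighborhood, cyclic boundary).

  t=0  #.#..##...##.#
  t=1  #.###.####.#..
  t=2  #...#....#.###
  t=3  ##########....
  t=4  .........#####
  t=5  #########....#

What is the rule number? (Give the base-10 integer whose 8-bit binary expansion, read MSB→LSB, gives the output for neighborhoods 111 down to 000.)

  ###|.  b7=0 t=1,i=3
  ##.|#  b6=1 t=0,i=0
  #.#|.  b5=0 t=0,i=1
  #..|#  b4=1 t=0,i=3
  .##|.  b3=0 t=0,i=5
  .#.|#  b2=1 t=0,i=2
  ..#|#  b1=1 t=0,i=4
  ...|#  b0=1 t=0,i=8
  bits 01010111 = 87

87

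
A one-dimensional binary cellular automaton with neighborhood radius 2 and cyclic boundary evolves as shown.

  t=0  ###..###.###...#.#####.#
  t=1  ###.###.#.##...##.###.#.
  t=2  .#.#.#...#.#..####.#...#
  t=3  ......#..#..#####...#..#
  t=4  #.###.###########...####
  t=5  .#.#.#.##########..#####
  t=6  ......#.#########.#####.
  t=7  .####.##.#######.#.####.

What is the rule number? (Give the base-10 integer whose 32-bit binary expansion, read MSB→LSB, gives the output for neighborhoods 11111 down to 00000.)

  nb #####: next=#  (t=0,i=19, bit31=1)
  nb ####.: next=#  (t=0,i=1, bit30=1)
  nb ###.#: next=.  (t=0,i=7, bit29=0)
  nb ###..: next=#  (t=0,i=2, bit28=1)
  nb ##.##: next=#  (t=0,i=8, bit27=1)
  nb ##.#.: next=.  (t=1,i=7, bit26=0)
  nb ##..#: next=.  (t=0,i=3, bit25=0)
  nb ##...: next=.  (t=0,i=12, bit24=0)
  nb #.###: next=.  (t=0,i=9, bit23=0)
  nb #.##.: next=.  (t=1,i=10, bit22=0)
  nb #.#.#: next=.  (t=1,i=8, bit21=0)
  nb #.#..: next=.  (t=2,i=5, bit20=0)
  nb #..##: next=#  (t=0,i=4, bit19=1)
  nb #..#.: next=#  (t=3,i=8, bit18=1)
  nb #...#: next=.  (t=0,i=13, bit17=0)
  nb #....: next=.  (t=3,i=1, bit16=0)
  nb .####: next=#  (t=0,i=0, bit15=1)
  nb .###.: next=#  (t=0,i=6, bit14=1)
  nb .##.#: next=#  (t=1,i=16, bit13=1)
  nb .##..: next=#  (t=1,i=11, bit12=1)
  nb .#.##: next=#  (t=0,i=16, bit11=1)
  nb .#.#.: next=.  (t=2,i=0, bit10=0)
  nb .#..#: next=#  (t=2,i=12, bit9=1)
  nb .#...: next=#  (t=2,i=6, bit8=1)
  nb ..###: next=#  (t=0,i=5, bit7=1)
  nb ..##.: next=#  (t=1,i=15, bit6=1)
  nb ..#.#: next=#  (t=0,i=15, bit5=1)
  nb ..#..: next=#  (t=3,i=6, bit4=1)
  nb ...##: next=#  (t=1,i=14, bit3=1)
  nb ...#.: next=.  (t=0,i=14, bit2=0)
  nb ....#: next=#  (t=3,i=4, bit1=1)
  nb .....: next=#  (t=3,i=2, bit0=1)
  bits 11011000000011001111101111111011 = 3624729595

3624729595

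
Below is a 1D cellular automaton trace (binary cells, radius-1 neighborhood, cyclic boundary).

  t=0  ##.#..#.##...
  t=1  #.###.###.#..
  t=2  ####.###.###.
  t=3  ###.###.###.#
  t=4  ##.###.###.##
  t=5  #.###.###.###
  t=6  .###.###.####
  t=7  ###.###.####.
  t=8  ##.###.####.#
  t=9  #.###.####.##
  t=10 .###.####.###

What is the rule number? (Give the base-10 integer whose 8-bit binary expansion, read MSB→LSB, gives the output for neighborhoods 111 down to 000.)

  ###|#  b7=1 t=1,i=3
  ##.|.  b6=0 t=0,i=1
  #.#|#  b5=1 t=0,i=2
  #..|#  b4=1 t=0,i=4
  .##|#  b3=1 t=0,i=0
  .#.|#  b2=1 t=0,i=3
  ..#|.  b1=0 t=0,i=5
  ...|.  b0=0 t=0,i=11
  bits 10111100 = 188

188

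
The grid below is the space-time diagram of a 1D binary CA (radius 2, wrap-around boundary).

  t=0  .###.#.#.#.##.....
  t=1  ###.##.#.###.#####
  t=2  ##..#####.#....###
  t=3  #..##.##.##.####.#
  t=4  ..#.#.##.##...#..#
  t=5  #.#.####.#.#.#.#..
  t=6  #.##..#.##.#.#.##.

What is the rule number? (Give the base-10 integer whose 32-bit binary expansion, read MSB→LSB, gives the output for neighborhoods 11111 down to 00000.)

  [31] ##### => #  t=1,i=0
  [30] ####. => #  t=1,i=1
  [29] ###.# => .  t=0,i=3
  [28] ###.. => .  t=2,i=1
  [27] ##.## => .  t=1,i=3
  [26] ##.#. => #  t=0,i=4
  [25] ##..# => .  t=2,i=2
  [24] ##... => #  t=0,i=13
  [23] #.### => .  t=1,i=9
  [22] #.##. => #  t=0,i=11
  [21] #.#.# => #  t=0,i=5
  [20] #.#.. => #  t=2,i=10
  [19] #..## => #  t=2,i=3
  [18] #..#. => .  t=4,i=1
  [17] #...# => .  t=4,i=12
  [16] #.... => #  t=0,i=14
  [15] .#### => .  t=1,i=14
  [14] .###. => #  t=0,i=2
  [13] .##.# => #  t=1,i=5
  [12] .##.. => .  t=0,i=12
  [11] .#.## => #  t=0,i=10
  [10] .#.#. => .  t=0,i=6
  [9] .#..# => #  t=4,i=0
  [8] .#... => .  t=2,i=11
  [7] ..### => #  t=0,i=1
  [6] ..##. => .  t=3,i=3
  [5] ..#.# => #  t=4,i=2
  [4] ..#.. => .  t=4,i=14
  [3] ...## => #  t=0,i=0
  [2] ...#. => #  t=4,i=13
  [1] ....# => #  t=0,i=17
  [0] ..... => #  t=0,i=15
  bits 11000101011110010110101010101111 = 3313068719

3313068719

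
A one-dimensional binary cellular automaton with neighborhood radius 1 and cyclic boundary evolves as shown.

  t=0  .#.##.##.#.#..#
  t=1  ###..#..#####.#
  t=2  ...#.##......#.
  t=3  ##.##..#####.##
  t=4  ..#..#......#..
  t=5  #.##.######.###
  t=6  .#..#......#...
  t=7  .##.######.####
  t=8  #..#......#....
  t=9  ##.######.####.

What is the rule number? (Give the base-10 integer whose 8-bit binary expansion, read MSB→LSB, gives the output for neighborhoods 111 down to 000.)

53

  [7] ### => .  t=1,i=0
  [6] ##. => .  t=0,i=4
  [5] #.# => #  t=0,i=0
  [4] #.. => #  t=0,i=12
  [3] .## => .  t=0,i=3
  [2] .#. => #  t=0,i=1
  [1] ..# => .  t=0,i=13
  [0] ... => #  t=2,i=0
  bits 00110101 = 53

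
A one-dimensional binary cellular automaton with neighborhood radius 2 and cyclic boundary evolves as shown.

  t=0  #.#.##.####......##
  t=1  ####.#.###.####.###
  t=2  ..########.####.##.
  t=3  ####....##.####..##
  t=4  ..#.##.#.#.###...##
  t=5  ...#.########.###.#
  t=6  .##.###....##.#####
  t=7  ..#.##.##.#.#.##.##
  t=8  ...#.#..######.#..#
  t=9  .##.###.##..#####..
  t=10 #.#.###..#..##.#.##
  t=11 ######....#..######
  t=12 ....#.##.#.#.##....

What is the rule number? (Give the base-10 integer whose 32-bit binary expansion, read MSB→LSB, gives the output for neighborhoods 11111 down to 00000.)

1706294925

  [31] ##### => .  t=1,i=0
  [30] ####. => #  t=0,i=9
  [29] ###.# => #  t=0,i=0
  [28] ###.. => .  t=0,i=10
  [27] ##.## => .  t=0,i=6
  [26] ##.#. => #  t=0,i=1
  [25] ##..# => .  t=3,i=15
  [24] ##... => #  t=0,i=11
  [23] #.### => #  t=0,i=7
  [22] #.##. => .  t=0,i=4
  [21] #.#.# => #  t=0,i=2
  [20] #.#.. => #  t=5,i=18
  [19] #..## => .  t=3,i=16
  [18] #..#. => .  t=4,i=1
  [17] #...# => #  t=2,i=0
  [16] #.... => #  t=0,i=12
  [15] .#### => #  t=0,i=8
  [14] .###. => #  t=0,i=18
  [13] .##.# => #  t=0,i=5
  [12] .##.. => #  t=2,i=17
  [11] .#.## => #  t=0,i=3
  [10] .#.#. => #  t=4,i=8
  [9] .#..# => #  t=8,i=6
  [8] .#... => .  t=5,i=0
  [7] ..### => #  t=0,i=17
  [6] ..##. => .  t=3,i=8
  [5] ..#.# => .  t=4,i=2
  [4] ..#.. => .  t=8,i=18
  [3] ...## => #  t=0,i=16
  [2] ...#. => #  t=5,i=2
  [1] ....# => .  t=0,i=15
  [0] ..... => #  t=0,i=13
  bits 01100101101100111111111010001101 = 1706294925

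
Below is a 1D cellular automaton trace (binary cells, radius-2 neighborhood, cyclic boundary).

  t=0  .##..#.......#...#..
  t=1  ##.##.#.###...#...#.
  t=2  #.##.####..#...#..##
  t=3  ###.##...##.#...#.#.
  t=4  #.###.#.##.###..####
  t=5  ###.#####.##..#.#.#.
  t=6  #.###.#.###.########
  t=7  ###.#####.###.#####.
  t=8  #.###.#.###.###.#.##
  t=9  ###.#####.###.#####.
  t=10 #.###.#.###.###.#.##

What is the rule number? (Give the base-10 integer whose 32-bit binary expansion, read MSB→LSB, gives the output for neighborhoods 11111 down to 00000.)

  nb #####: next=#  (t=4,i=18, bit31=1)
  nb ####.: next=.  (t=2,i=7, bit30=0)
  nb ###.#: next=#  (t=2,i=0, bit29=1)
  nb ###..: next=.  (t=1,i=10, bit28=0)
  nb ##.##: next=#  (t=1,i=2, bit27=1)
  nb ##.#.: next=#  (t=1,i=5, bit26=1)
  nb ##..#: next=#  (t=0,i=3, bit25=1)
  nb ##...: next=#  (t=1,i=11, bit24=1)
  nb #.###: next=#  (t=1,i=8, bit23=1)
  nb #.##.: next=#  (t=1,i=0, bit22=1)
  nb #.#.#: next=#  (t=1,i=6, bit21=1)
  nb #.#..: next=#  (t=3,i=12, bit20=1)
  nb #..##: next=.  (t=2,i=17, bit19=0)
  nb #..#.: next=#  (t=0,i=4, bit18=1)
  nb #...#: next=.  (t=0,i=15, bit17=0)
  nb #....: next=.  (t=0,i=7, bit16=0)
  nb .####: next=.  (t=2,i=6, bit15=0)
  nb .###.: next=.  (t=1,i=9, bit14=0)
  nb .##.#: next=.  (t=1,i=1, bit13=0)
  nb .##..: next=.  (t=0,i=2, bit12=0)
  nb .#.##: next=#  (t=1,i=7, bit11=1)
  nb .#.#.: next=#  (t=3,i=17, bit10=1)
  nb .#..#: next=#  (t=2,i=16, bit9=1)
  nb .#...: next=#  (t=0,i=6, bit8=1)
  nb ..###: next=#  (t=2,i=18, bit7=1)
  nb ..##.: next=#  (t=0,i=1, bit6=1)
  nb ..#.#: next=#  (t=1,i=18, bit5=1)
  nb ..#..: next=.  (t=0,i=5, bit4=0)
  nb ...##: next=#  (t=0,i=0, bit3=1)
  nb ...#.: next=.  (t=0,i=12, bit2=0)
  nb ....#: next=.  (t=0,i=11, bit1=0)
  nb .....: next=#  (t=0,i=8, bit0=1)
  bits 10101111111101000000111111101001 = 2952007657

2952007657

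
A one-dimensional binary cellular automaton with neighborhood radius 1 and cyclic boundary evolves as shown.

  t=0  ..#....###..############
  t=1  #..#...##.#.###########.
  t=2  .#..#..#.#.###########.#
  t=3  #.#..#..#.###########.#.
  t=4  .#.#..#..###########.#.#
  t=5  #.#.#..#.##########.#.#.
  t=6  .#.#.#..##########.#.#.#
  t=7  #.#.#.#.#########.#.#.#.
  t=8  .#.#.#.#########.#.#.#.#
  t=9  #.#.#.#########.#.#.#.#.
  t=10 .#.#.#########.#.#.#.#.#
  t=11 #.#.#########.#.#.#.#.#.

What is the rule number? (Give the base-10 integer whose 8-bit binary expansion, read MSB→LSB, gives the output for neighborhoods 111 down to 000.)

184

  [7] ### => #  t=0,i=8
  [6] ##. => .  t=0,i=9
  [5] #.# => #  t=1,i=9
  [4] #.. => #  t=0,i=0
  [3] .## => #  t=0,i=7
  [2] .#. => .  t=0,i=2
  [1] ..# => .  t=0,i=1
  [0] ... => .  t=0,i=4
  bits 10111000 = 184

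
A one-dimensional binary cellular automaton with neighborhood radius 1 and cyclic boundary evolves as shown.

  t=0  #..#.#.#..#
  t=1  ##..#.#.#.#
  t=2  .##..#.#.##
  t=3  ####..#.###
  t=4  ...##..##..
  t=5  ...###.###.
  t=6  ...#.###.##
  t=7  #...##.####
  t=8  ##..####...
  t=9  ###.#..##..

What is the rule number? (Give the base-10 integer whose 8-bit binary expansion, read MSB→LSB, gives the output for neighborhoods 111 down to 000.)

120

  nb ###: next=.  (t=1,i=0, bit7=0)
  nb ##.: next=#  (t=0,i=0, bit6=1)
  nb #.#: next=#  (t=0,i=4, bit5=1)
  nb #..: next=#  (t=0,i=1, bit4=1)
  nb .##: next=#  (t=0,i=10, bit3=1)
  nb .#.: next=.  (t=0,i=3, bit2=0)
  nb ..#: next=.  (t=0,i=2, bit1=0)
  nb ...: next=.  (t=4,i=0, bit0=0)
  bits 01111000 = 120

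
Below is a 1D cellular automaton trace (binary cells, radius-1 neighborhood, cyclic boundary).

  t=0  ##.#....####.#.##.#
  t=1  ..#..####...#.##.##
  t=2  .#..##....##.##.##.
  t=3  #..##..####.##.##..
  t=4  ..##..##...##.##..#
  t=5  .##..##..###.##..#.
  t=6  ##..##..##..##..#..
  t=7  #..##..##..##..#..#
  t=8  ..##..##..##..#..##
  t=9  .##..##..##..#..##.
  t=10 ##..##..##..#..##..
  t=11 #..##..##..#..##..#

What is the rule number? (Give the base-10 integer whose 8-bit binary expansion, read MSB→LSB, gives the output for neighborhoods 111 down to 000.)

43

  ### -> .   bit 7 = 0  t=0,i=0
  ##. -> .   bit 6 = 0  t=0,i=1
  #.# -> #   bit 5 = 1  t=0,i=2
  #.. -> .   bit 4 = 0  t=0,i=4
  .## -> #   bit 3 = 1  t=0,i=8
  .#. -> .   bit 2 = 0  t=0,i=3
  ..# -> #   bit 1 = 1  t=0,i=7
  ... -> #   bit 0 = 1  t=0,i=5
  bits 00101011 = 43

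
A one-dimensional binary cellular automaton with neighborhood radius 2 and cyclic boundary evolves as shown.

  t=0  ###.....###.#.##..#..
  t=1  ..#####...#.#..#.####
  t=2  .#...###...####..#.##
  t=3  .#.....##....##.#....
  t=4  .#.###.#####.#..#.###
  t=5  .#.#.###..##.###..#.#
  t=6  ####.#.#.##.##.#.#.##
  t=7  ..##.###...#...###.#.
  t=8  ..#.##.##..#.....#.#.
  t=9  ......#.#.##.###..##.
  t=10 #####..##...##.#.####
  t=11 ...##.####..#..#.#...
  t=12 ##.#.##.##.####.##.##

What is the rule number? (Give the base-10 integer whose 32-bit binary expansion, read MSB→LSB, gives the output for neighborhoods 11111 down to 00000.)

2042435155

  ##### -> .   bit 31 = 0  t=1,i=4
  ####. -> #   bit 30 = 1  t=1,i=5
  ###.# -> #   bit 29 = 1  t=0,i=10
  ###.. -> #   bit 28 = 1  t=0,i=2
  ##.## -> #   bit 27 = 1  t=4,i=6
  ##.#. -> .   bit 26 = 0  t=0,i=11
  ##..# -> .   bit 25 = 0  t=0,i=16
  ##... -> #   bit 24 = 1  t=0,i=3
  #.### -> #   bit 23 = 1  t=1,i=17
  #.##. -> .   bit 22 = 0  t=0,i=14
  #.#.# -> #   bit 21 = 1  t=0,i=12
  #.#.. -> #   bit 20 = 1  t=1,i=12
  #..## -> #   bit 19 = 1  t=0,i=20
  #..#. -> #   bit 18 = 1  t=0,i=17
  #...# -> .   bit 17 = 0  t=1,i=8
  #.... -> #   bit 16 = 1  t=0,i=4
  .#### -> .   bit 15 = 0  t=1,i=3
  .###. -> .   bit 14 = 0  t=0,i=1
  .##.# -> .   bit 13 = 0  t=2,i=20
  .##.. -> #   bit 12 = 1  t=0,i=15
  .#.## -> .   bit 11 = 0  t=0,i=13
  .#.#. -> #   bit 10 = 1  t=1,i=11
  .#..# -> #   bit 9 = 1  t=0,i=19
  .#... -> .   bit 8 = 0  t=2,i=2
  ..### -> .   bit 7 = 0  t=0,i=0
  ..##. -> #   bit 6 = 1  t=3,i=7
  ..#.# -> .   bit 5 = 0  t=1,i=10
  ..#.. -> #   bit 4 = 1  t=0,i=18
  ...## -> .   bit 3 = 0  t=0,i=7
  ...#. -> .   bit 2 = 0  t=1,i=9
  ....# -> #   bit 1 = 1  t=0,i=6
  ..... -> #   bit 0 = 1  t=0,i=5
  bits 01111001101111010001011001010011 = 2042435155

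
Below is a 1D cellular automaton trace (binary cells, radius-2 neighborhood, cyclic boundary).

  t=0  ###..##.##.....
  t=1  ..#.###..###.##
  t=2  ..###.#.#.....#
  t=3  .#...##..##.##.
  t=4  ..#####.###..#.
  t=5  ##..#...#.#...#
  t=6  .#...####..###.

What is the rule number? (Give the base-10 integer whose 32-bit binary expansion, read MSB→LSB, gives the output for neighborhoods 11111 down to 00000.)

  nb #####: next=#  (t=4,i=4, bit31=1)
  nb ####.: next=.  (t=4,i=5, bit30=0)
  nb ###.#: next=.  (t=1,i=11, bit29=0)
  nb ###..: next=#  (t=0,i=2, bit28=1)
  nb ##.##: next=.  (t=0,i=7, bit27=0)
  nb ##.#.: next=#  (t=2,i=5, bit26=1)
  nb ##..#: next=.  (t=0,i=3, bit25=0)
  nb ##...: next=#  (t=0,i=10, bit24=1)
  nb #.###: next=#  (t=1,i=4, bit23=1)
  nb #.##.: next=.  (t=0,i=8, bit22=0)
  nb #.#.#: next=#  (t=2,i=6, bit21=1)
  nb #.#..: next=.  (t=2,i=8, bit20=0)
  nb #..##: next=#  (t=0,i=4, bit19=1)
  nb #..#.: next=.  (t=1,i=1, bit18=0)
  nb #...#: next=#  (t=3,i=3, bit17=1)
  nb #....: next=#  (t=0,i=11, bit16=1)
  nb .####: next=.  (t=4,i=3, bit15=0)
  nb .###.: next=.  (t=0,i=1, bit14=0)
  nb .##.#: next=#  (t=0,i=6, bit13=1)
  nb .##..: next=#  (t=0,i=9, bit12=1)
  nb .#.##: next=#  (t=1,i=3, bit11=1)
  nb .#.#.: next=.  (t=2,i=7, bit10=0)
  nb .#..#: next=.  (t=2,i=0, bit9=0)
  nb .#...: next=#  (t=2,i=9, bit8=1)
  nb ..###: next=.  (t=0,i=0, bit7=0)
  nb ..##.: next=#  (t=0,i=5, bit6=1)
  nb ..#.#: next=#  (t=1,i=2, bit5=1)
  nb ..#..: next=.  (t=2,i=14, bit4=0)
  nb ...##: next=#  (t=0,i=14, bit3=1)
  nb ...#.: next=#  (t=2,i=13, bit2=1)
  nb ....#: next=#  (t=0,i=13, bit1=1)
  nb .....: next=.  (t=0,i=12, bit0=0)
  bits 10010101101010110011100101101110 = 2511026542

2511026542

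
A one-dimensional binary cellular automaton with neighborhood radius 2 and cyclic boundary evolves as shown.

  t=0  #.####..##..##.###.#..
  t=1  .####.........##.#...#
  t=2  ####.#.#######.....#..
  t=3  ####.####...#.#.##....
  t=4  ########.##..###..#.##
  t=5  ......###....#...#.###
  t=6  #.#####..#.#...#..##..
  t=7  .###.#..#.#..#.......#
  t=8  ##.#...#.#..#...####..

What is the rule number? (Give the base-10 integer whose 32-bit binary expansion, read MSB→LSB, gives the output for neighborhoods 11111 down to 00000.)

1772522635

  nb #####: next=.  (t=2,i=9, bit31=0)
  nb ####.: next=#  (t=0,i=4, bit30=1)
  nb ###.#: next=#  (t=0,i=17, bit29=1)
  nb ###..: next=.  (t=0,i=5, bit28=0)
  nb ##.##: next=#  (t=0,i=14, bit27=1)
  nb ##.#.: next=.  (t=0,i=18, bit26=0)
  nb ##..#: next=.  (t=0,i=6, bit25=0)
  nb ##...: next=#  (t=1,i=5, bit24=1)
  nb #.###: next=#  (t=0,i=2, bit23=1)
  nb #.##.: next=.  (t=3,i=16, bit22=0)
  nb #.#.#: next=#  (t=2,i=5, bit21=1)
  nb #.#..: next=.  (t=0,i=19, bit20=0)
  nb #..##: next=.  (t=0,i=7, bit19=0)
  nb #..#.: next=#  (t=0,i=21, bit18=1)
  nb #...#: next=#  (t=1,i=19, bit17=1)
  nb #....: next=.  (t=1,i=6, bit16=0)
  nb .####: next=#  (t=0,i=3, bit15=1)
  nb .###.: next=.  (t=0,i=16, bit14=0)
  nb .##.#: next=.  (t=0,i=13, bit13=0)
  nb .##..: next=.  (t=0,i=9, bit12=0)
  nb .#.##: next=#  (t=0,i=1, bit11=1)
  nb .#.#.: next=#  (t=3,i=13, bit10=1)
  nb .#..#: next=.  (t=0,i=20, bit9=0)
  nb .#...: next=.  (t=1,i=18, bit8=0)
  nb ..###: next=#  (t=2,i=0, bit7=1)
  nb ..##.: next=.  (t=0,i=8, bit6=0)
  nb ..#.#: next=.  (t=0,i=0, bit5=0)
  nb ..#..: next=.  (t=2,i=19, bit4=0)
  nb ...##: next=#  (t=1,i=13, bit3=1)
  nb ...#.: next=.  (t=1,i=20, bit2=0)
  nb ....#: next=#  (t=1,i=12, bit1=1)
  nb .....: next=#  (t=1,i=7, bit0=1)
  bits 01101001101001101000110010001011 = 1772522635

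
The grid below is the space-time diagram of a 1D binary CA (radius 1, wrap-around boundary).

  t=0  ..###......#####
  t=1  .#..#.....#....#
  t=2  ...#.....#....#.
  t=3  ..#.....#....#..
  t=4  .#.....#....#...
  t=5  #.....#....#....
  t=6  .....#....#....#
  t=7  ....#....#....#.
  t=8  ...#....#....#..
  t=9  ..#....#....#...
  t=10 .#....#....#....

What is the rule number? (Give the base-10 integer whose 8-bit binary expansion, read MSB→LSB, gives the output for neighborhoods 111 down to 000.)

  ### -> .   bit 7 = 0  t=0,i=3
  ##. -> #   bit 6 = 1  t=0,i=4
  #.# -> .   bit 5 = 0  t=1,i=0
  #.. -> .   bit 4 = 0  t=0,i=0
  .## -> .   bit 3 = 0  t=0,i=2
  .#. -> .   bit 2 = 0  t=1,i=1
  ..# -> #   bit 1 = 1  t=0,i=1
  ... -> .   bit 0 = 0  t=0,i=6
  bits 01000010 = 66

66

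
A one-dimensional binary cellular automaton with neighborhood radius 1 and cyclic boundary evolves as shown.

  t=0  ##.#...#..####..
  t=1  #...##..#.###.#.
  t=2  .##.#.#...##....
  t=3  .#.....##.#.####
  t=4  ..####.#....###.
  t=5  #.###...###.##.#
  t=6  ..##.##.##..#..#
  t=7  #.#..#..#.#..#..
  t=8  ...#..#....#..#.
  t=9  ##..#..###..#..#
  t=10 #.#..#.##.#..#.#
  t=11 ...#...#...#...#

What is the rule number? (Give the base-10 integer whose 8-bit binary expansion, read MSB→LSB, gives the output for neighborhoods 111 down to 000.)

  ###|#  b7=1 t=0,i=11
  ##.|.  b6=0 t=0,i=1
  #.#|.  b5=0 t=0,i=2
  #..|#  b4=1 t=0,i=4
  .##|#  b3=1 t=0,i=0
  .#.|.  b2=0 t=0,i=3
  ..#|.  b1=0 t=0,i=6
  ...|#  b0=1 t=0,i=5
  bits 10011001 = 153

153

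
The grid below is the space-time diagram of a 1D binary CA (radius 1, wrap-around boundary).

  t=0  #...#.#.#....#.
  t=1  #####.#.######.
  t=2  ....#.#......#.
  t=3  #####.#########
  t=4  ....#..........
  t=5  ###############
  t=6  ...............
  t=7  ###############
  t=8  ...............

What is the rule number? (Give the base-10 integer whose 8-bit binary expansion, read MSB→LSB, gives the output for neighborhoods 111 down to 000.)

87

  [7] ### => .  t=1,i=1
  [6] ##. => #  t=1,i=4
  [5] #.# => .  t=0,i=5
  [4] #.. => #  t=0,i=1
  [3] .## => .  t=1,i=0
  [2] .#. => #  t=0,i=0
  [1] ..# => #  t=0,i=3
  [0] ... => #  t=0,i=2
  bits 01010111 = 87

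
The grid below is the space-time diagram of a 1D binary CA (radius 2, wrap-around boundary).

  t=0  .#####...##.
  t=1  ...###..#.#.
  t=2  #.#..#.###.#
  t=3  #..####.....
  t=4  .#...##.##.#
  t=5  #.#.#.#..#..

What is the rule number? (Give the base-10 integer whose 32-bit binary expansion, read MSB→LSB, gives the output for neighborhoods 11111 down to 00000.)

3490004781

  #####|#  b31=1 t=0,i=3
  ####.|#  b30=1 t=0,i=4
  ###.#|.  b29=0 t=2,i=9
  ###..|#  b28=1 t=0,i=5
  ##.##|.  b27=0 t=2,i=10
  ##.#.|.  b26=0 t=2,i=1
  ##..#|.  b25=0 t=0,i=11
  ##...|.  b24=0 t=0,i=6
  #.###|.  b23=0 t=2,i=7
  #.##.|.  b22=0 t=2,i=11
  #.#.#|.  b21=0 t=4,i=11
  #.#..|.  b20=0 t=1,i=10
  #..##|.  b19=0 t=0,i=0
  #..#.|#  b18=1 t=1,i=7
  #...#|.  b17=0 t=0,i=7
  #....|#  b16=1 t=1,i=0
  .####|.  b15=0 t=0,i=2
  .###.|.  b14=0 t=1,i=4
  .##.#|#  b13=1 t=2,i=0
  .##..|#  b12=1 t=0,i=10
  .#.##|#  b11=1 t=2,i=6
  .#.#.|#  b10=1 t=1,i=9
  .#..#|#  b9=1 t=2,i=3
  .#...|#  b8=1 t=1,i=11
  ..###|.  b7=0 t=0,i=1
  ..##.|.  b6=0 t=0,i=9
  ..#.#|#  b5=1 t=1,i=8
  ..#..|.  b4=0 t=3,i=0
  ...##|#  b3=1 t=0,i=8
  ...#.|#  b2=1 t=3,i=11
  ....#|.  b1=0 t=1,i=1
  .....|#  b0=1 t=3,i=9
  bits 11010000000001010011111100101101 = 3490004781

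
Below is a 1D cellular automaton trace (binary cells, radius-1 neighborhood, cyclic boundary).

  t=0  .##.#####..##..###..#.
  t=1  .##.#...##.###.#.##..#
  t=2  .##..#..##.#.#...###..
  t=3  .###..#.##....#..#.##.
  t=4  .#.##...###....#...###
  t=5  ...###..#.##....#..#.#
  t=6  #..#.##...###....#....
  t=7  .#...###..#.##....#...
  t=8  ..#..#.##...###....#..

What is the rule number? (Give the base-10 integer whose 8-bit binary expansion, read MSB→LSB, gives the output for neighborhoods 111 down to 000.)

88

  ###|.  b7=0 t=0,i=5
  ##.|#  b6=1 t=0,i=2
  #.#|.  b5=0 t=0,i=3
  #..|#  b4=1 t=0,i=9
  .##|#  b3=1 t=0,i=1
  .#.|.  b2=0 t=0,i=20
  ..#|.  b1=0 t=0,i=0
  ...|.  b0=0 t=1,i=6
  bits 01011000 = 88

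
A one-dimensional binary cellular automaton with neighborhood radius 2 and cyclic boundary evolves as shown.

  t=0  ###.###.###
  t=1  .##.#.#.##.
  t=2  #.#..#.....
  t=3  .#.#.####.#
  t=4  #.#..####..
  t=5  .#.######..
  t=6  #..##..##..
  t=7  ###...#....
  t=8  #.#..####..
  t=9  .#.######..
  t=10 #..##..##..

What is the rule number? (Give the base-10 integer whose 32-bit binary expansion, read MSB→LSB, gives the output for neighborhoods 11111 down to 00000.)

  ##### -> .   bit 31 = 0  t=0,i=0
  ####. -> #   bit 30 = 1  t=0,i=1
  ###.# -> #   bit 29 = 1  t=0,i=2
  ###.. -> #   bit 28 = 1  t=4,i=8
  ##.## -> .   bit 27 = 0  t=0,i=3
  ##.#. -> .   bit 26 = 0  t=1,i=3
  ##..# -> .   bit 25 = 0  t=1,i=10
  ##... -> .   bit 24 = 0  t=5,i=9
  #.### -> #   bit 23 = 1  t=0,i=4
  #.##. -> .   bit 22 = 0  t=1,i=8
  #.#.# -> .   bit 21 = 0  t=1,i=4
  #.#.. -> .   bit 20 = 0  t=2,i=2
  #..## -> #   bit 19 = 1  t=1,i=0
  #..#. -> .   bit 18 = 0  t=2,i=4
  #...# -> .   bit 17 = 0  t=5,i=10
  #.... -> #   bit 16 = 1  t=2,i=7
  .#### -> #   bit 15 = 1  t=0,i=9
  .###. -> .   bit 14 = 0  t=0,i=5
  .##.# -> #   bit 13 = 1  t=1,i=2
  .##.. -> .   bit 12 = 0  t=1,i=9
  .#.## -> .   bit 11 = 0  t=1,i=7
  .#.#. -> #   bit 10 = 1  t=1,i=5
  .#..# -> #   bit 9 = 1  t=2,i=3
  .#... -> #   bit 8 = 1  t=2,i=6
  ..### -> #   bit 7 = 1  t=4,i=5
  ..##. -> .   bit 6 = 0  t=1,i=1
  ..#.# -> .   bit 5 = 0  t=2,i=0
  ..#.. -> #   bit 4 = 1  t=2,i=5
  ...## -> .   bit 3 = 0  t=7,i=10
  ...#. -> #   bit 2 = 1  t=2,i=10
  ....# -> .   bit 1 = 0  t=2,i=9
  ..... -> #   bit 0 = 1  t=2,i=8
  bits 01110000100010011010011110010101 = 1888069525

1888069525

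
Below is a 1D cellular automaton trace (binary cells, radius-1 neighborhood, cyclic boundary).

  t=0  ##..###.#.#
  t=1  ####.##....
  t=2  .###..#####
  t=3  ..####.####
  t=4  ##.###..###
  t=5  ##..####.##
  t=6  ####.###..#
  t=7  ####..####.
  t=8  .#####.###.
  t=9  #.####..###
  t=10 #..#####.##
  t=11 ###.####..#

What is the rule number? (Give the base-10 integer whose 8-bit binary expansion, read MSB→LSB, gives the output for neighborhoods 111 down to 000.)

211

  nb ###: next=#  (t=0,i=0, bit7=1)
  nb ##.: next=#  (t=0,i=1, bit6=1)
  nb #.#: next=.  (t=0,i=7, bit5=0)
  nb #..: next=#  (t=0,i=2, bit4=1)
  nb .##: next=.  (t=0,i=4, bit3=0)
  nb .#.: next=.  (t=0,i=8, bit2=0)
  nb ..#: next=#  (t=0,i=3, bit1=1)
  nb ...: next=#  (t=1,i=8, bit0=1)
  bits 11010011 = 211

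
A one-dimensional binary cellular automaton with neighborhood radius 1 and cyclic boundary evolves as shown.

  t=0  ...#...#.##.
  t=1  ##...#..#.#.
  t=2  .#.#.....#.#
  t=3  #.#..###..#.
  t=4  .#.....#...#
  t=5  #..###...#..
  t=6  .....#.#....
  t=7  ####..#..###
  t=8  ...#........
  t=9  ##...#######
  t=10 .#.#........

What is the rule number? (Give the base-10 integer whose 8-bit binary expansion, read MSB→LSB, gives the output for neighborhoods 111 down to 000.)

97

  ###|.  b7=0 t=3,i=6
  ##.|#  b6=1 t=0,i=10
  #.#|#  b5=1 t=0,i=8
  #..|.  b4=0 t=0,i=4
  .##|.  b3=0 t=0,i=9
  .#.|.  b2=0 t=0,i=3
  ..#|.  b1=0 t=0,i=2
  ...|#  b0=1 t=0,i=0
  bits 01100001 = 97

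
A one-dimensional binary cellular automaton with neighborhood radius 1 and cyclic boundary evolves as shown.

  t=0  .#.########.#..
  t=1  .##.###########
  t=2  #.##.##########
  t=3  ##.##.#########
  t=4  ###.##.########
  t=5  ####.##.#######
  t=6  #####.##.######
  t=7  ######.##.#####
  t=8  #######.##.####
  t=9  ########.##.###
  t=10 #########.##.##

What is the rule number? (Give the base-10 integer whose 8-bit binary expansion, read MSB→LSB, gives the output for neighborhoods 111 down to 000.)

  nb ###: next=#  (t=0,i=4, bit7=1)
  nb ##.: next=#  (t=0,i=10, bit6=1)
  nb #.#: next=#  (t=0,i=2, bit5=1)
  nb #..: next=#  (t=0,i=13, bit4=1)
  nb .##: next=.  (t=0,i=3, bit3=0)
  nb .#.: next=#  (t=0,i=1, bit2=1)
  nb ..#: next=.  (t=0,i=0, bit1=0)
  nb ...: next=#  (t=0,i=14, bit0=1)
  bits 11110101 = 245

245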